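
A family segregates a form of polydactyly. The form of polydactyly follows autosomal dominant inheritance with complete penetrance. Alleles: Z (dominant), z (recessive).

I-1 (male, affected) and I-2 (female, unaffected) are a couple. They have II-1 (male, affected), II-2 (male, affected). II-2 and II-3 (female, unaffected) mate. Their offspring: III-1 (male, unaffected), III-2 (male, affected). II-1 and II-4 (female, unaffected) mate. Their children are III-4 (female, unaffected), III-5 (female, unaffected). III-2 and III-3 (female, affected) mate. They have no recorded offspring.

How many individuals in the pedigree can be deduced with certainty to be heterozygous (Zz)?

3

Obligate heterozygotes: II-1 is affected so carries Z and received z from I-2 (zz), so II-1 is Zz; II-2 is affected so carries Z and received z from I-2 (zz), so II-2 is Zz; III-2 is affected so carries Z and received z from II-3 (zz), so III-2 is Zz.
Every other individual is either homozygous by phenotype or has at least one consistent homozygous assignment, so the count is 3.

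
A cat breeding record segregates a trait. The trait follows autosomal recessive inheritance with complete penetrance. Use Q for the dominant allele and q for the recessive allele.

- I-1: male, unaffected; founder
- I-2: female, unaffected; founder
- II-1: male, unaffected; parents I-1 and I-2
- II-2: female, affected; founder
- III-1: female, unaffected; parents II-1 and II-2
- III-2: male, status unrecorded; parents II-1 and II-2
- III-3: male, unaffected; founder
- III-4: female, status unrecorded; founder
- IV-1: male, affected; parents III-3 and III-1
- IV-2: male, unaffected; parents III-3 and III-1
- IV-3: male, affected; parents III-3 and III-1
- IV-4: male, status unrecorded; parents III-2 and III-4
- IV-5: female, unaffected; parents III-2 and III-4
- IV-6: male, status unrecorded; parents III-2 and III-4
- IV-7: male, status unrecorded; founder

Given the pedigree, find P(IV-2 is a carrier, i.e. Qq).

2/3

III-3 is unaffected so carries Q and passed q to IV-1 (qq), so III-3 is Qq.
III-1 is unaffected so carries Q and received q from II-2 (qq), so III-1 is Qq.
Their cross gives offspring ratios 1/4 QQ : 1/2 Qq : 1/4 qq. Conditioning on IV-2 being unaffected, P(Qq) = 1/2 / 3/4 = 2/3.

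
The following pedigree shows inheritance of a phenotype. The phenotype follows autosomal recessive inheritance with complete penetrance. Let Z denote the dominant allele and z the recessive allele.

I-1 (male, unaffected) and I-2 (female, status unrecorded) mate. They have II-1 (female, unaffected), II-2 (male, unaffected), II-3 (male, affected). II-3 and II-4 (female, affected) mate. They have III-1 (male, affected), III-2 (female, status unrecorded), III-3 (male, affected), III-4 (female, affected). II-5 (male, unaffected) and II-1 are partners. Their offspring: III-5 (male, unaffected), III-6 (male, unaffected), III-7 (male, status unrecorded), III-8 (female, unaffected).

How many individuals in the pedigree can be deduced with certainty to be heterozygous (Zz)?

1

Obligate heterozygotes: I-1 is unaffected so carries Z and passed z to II-3 (zz), so I-1 is Zz.
Every other individual is either homozygous by phenotype or has at least one consistent homozygous assignment, so the count is 1.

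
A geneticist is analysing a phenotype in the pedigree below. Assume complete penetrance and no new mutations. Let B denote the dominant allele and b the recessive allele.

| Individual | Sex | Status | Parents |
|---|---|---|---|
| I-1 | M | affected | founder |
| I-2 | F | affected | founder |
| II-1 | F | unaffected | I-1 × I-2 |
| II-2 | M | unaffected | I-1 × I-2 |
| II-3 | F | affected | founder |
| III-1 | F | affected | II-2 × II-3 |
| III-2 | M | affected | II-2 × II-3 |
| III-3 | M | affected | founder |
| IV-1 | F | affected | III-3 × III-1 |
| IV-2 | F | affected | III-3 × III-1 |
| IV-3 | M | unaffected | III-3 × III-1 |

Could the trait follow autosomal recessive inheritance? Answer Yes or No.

No

Under autosomal recessive, II-1 (unaffected, female) cannot arise from I-1 (affected) × I-2 (affected).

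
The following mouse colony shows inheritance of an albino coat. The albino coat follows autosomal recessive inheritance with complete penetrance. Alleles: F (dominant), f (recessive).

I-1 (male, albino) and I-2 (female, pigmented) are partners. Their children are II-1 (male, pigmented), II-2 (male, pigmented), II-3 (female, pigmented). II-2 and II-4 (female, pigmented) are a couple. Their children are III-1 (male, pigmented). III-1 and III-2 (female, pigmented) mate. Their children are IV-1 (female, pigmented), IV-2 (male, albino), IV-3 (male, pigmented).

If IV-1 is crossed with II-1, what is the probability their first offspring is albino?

III-1 is pigmented so carries F and passed f to IV-2 (ff), so III-1 is Ff.
III-2 is pigmented so carries F and passed f to IV-2 (ff), so III-2 is Ff.
IV-1 is a pigmented offspring of III-1 (Ff) × III-2 (Ff), whose cross gives 1/4 FF : 1/2 Ff : 1/4 ff; conditioning on being pigmented, IV-1 is FF with probability 1/3, Ff with probability 2/3.
II-1 is pigmented so carries F and received f from I-1 (ff), so II-1 is Ff.
Summing over parental genotype combinations, P(offspring is albino) = 2/3·1/4 = 1/6.

1/6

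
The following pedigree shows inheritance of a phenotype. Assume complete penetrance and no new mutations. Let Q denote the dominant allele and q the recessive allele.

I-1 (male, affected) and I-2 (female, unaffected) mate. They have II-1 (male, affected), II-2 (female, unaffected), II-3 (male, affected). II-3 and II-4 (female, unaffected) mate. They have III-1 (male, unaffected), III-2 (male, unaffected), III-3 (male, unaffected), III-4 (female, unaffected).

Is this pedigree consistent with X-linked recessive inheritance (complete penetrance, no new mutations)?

A consistent assignment under X-linked recessive exists: I-1 X^q Y, I-2 X^Q X^q, II-1 X^q Y, II-2 X^Q X^q, II-3 X^q Y, II-4 X^Q X^Q, III-1 X^Q Y, III-2 X^Q Y, III-3 X^Q Y, III-4 X^Q X^q.
In this assignment every recorded phenotype matches its genotype and every non-founder's genotype is obtainable from its parents' genotypes, so the pedigree is consistent.

Yes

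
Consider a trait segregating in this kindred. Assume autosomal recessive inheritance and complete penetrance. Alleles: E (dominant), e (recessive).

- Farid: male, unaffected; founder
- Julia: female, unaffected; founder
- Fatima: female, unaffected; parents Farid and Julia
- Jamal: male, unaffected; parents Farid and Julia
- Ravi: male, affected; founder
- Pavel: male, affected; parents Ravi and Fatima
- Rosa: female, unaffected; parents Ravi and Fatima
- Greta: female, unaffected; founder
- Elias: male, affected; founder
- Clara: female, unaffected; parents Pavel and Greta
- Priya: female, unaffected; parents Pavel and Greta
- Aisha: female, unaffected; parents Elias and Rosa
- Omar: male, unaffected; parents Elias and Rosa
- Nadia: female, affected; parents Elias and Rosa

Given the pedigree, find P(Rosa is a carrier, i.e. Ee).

1

Rosa is unaffected so carries E and received e from Ravi (ee), so Rosa is Ee, giving P(Ee) = 1.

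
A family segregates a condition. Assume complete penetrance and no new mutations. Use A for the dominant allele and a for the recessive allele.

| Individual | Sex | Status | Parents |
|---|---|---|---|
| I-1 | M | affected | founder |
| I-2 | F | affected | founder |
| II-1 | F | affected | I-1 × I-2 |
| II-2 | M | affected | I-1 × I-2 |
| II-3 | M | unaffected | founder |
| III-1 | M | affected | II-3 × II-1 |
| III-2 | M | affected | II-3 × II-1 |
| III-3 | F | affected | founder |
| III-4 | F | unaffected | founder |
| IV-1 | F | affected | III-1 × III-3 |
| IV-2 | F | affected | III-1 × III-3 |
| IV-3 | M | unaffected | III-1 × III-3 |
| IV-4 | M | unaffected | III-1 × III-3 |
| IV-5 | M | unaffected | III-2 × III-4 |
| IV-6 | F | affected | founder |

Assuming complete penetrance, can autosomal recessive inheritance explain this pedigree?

No

Under autosomal recessive, IV-3 (unaffected, male) cannot arise from III-1 (affected) × III-3 (affected).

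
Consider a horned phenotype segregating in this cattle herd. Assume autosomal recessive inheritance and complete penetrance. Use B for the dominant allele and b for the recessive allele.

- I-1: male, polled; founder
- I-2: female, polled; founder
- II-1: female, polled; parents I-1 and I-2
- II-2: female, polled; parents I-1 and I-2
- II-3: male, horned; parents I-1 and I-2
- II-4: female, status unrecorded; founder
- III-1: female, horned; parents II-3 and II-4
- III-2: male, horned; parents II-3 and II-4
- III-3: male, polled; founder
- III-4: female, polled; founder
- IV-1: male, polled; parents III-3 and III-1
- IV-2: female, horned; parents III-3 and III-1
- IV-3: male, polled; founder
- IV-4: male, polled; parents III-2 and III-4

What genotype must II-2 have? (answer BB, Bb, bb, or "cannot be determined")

II-2's phenotype allows BB or Bb, and no parent or child forces a single allele at both positions; consistent genotype assignments exist with II-2 as BB or Bb.

cannot be determined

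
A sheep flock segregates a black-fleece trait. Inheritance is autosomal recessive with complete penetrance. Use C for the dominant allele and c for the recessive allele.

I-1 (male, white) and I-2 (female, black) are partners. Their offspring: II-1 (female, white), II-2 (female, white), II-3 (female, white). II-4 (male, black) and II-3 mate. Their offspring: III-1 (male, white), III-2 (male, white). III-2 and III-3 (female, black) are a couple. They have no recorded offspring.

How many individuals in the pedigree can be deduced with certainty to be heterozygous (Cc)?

Obligate heterozygotes: II-1 is white so carries C and received c from I-2 (cc), so II-1 is Cc; II-2 is white so carries C and received c from I-2 (cc), so II-2 is Cc; II-3 is white so carries C and received c from I-2 (cc), so II-3 is Cc; III-1 is white so carries C and received c from II-4 (cc), so III-1 is Cc; III-2 is white so carries C and received c from II-4 (cc), so III-2 is Cc.
Every other individual is either homozygous by phenotype or has at least one consistent homozygous assignment, so the count is 5.

5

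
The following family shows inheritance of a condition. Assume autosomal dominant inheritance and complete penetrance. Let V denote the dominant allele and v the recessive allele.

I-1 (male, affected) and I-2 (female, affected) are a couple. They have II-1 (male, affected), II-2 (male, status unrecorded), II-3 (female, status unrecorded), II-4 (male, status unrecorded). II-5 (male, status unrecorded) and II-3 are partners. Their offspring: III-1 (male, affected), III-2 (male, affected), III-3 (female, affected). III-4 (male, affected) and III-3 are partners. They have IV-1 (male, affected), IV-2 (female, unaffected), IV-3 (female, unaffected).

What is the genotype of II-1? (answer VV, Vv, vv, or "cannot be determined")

II-1's phenotype allows VV or Vv, and no parent or child forces a single allele at both positions; consistent genotype assignments exist with II-1 as VV or Vv.

cannot be determined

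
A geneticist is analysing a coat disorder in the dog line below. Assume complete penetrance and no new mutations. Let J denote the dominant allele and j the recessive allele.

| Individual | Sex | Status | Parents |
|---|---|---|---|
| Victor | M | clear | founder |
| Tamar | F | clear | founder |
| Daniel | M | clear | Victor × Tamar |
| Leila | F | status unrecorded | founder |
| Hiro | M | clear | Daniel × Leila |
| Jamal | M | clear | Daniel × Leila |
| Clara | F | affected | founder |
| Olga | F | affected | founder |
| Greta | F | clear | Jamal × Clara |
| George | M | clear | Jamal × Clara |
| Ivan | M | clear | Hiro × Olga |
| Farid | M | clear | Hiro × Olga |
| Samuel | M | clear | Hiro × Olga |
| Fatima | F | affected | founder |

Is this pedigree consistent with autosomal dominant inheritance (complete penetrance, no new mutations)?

A consistent assignment under autosomal dominant exists: Victor jj, Tamar jj, Daniel jj, Leila Jj, Hiro jj, Jamal jj, Clara Jj, Olga Jj, Greta jj, George jj, Ivan jj, Farid jj, Samuel jj, Fatima JJ.
In this assignment every recorded phenotype matches its genotype and every non-founder's genotype is obtainable from its parents' genotypes, so the pedigree is consistent.

Yes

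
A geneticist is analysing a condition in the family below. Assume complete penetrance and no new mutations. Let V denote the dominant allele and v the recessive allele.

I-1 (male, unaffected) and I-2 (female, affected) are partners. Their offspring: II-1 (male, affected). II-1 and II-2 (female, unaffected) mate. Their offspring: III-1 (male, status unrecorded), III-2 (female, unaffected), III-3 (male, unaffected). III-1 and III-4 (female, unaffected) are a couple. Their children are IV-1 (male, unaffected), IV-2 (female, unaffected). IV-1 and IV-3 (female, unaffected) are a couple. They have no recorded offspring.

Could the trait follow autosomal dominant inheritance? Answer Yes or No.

A consistent assignment under autosomal dominant exists: I-1 vv, I-2 VV, II-1 Vv, II-2 vv, III-1 Vv, III-2 vv, III-3 vv, III-4 vv, IV-1 vv, IV-2 vv, IV-3 vv.
In this assignment every recorded phenotype matches its genotype and every non-founder's genotype is obtainable from its parents' genotypes, so the pedigree is consistent.

Yes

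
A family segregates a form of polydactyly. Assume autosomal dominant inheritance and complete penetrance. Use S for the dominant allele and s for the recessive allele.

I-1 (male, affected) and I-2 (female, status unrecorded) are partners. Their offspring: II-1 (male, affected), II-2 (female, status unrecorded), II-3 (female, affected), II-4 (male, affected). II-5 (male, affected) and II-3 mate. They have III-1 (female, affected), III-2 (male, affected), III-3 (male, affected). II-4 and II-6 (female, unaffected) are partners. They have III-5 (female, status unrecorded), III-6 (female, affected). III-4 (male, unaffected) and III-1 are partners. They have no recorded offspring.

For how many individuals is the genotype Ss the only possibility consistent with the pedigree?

Obligate heterozygotes: III-6 is affected so carries S and received s from II-6 (ss), so III-6 is Ss.
Every other individual is either homozygous by phenotype or has at least one consistent homozygous assignment, so the count is 1.

1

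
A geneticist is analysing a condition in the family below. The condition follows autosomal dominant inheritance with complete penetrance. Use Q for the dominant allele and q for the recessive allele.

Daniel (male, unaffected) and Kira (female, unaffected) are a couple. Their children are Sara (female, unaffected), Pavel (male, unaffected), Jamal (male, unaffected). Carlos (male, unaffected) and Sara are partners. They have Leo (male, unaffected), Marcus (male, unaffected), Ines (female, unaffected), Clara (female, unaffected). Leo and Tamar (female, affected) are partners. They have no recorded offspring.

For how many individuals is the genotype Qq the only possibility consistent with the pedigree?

0

No individual's genotype is forced to Qq by the pedigree, so the count is 0.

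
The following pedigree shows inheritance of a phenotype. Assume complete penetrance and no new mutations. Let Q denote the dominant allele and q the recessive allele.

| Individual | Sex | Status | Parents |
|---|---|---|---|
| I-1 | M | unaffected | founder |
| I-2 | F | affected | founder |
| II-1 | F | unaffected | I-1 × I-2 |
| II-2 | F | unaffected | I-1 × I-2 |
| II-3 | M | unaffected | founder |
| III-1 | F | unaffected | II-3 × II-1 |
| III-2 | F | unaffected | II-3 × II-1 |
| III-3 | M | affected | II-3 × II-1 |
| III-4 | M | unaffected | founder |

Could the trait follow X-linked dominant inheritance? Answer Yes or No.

No

Under X-linked dominant, III-3 (affected, male) cannot arise from II-3 (unaffected) × II-1 (unaffected).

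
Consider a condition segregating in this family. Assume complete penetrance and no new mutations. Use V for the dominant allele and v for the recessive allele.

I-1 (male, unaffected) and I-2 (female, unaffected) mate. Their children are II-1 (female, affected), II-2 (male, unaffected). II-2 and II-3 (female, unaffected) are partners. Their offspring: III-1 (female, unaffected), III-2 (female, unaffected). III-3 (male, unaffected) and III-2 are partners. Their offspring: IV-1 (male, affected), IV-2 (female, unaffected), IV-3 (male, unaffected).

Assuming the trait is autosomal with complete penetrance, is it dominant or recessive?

recessive

I-1 and I-2 are both unaffected yet have an affected child II-1. Under dominance, an affected child requires at least one affected parent, so the trait cannot be dominant.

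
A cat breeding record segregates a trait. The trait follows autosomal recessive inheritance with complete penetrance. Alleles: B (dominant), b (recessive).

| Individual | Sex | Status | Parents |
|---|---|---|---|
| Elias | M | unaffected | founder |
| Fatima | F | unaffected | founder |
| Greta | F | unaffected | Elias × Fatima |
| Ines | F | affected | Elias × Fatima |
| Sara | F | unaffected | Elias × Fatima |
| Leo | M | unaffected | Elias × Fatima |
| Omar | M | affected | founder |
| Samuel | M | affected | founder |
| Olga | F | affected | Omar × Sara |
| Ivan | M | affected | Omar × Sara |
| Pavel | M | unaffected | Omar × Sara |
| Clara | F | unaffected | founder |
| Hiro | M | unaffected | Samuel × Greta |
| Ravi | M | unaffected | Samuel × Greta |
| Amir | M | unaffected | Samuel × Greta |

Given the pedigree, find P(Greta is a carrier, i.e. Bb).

Elias is unaffected so carries B and passed b to Ines (bb), so Elias is Bb.
Fatima is unaffected so carries B and passed b to Ines (bb), so Fatima is Bb.
Their cross gives offspring ratios 1/4 BB : 1/2 Bb : 1/4 bb. Conditioning on Greta being unaffected, P(Bb) = 1/2 / 3/4 = 2/3 before taking Greta's own offspring into account.
Samuel is affected, so Samuel is bb.
Now use Greta's offspring. Probability of each recorded status — unaffected son Hiro: 1/2 if Greta is Bb, 1 if BB; unaffected son Ravi: 1/2 if Greta is Bb, 1 if BB; unaffected son Amir: 1/2 if Greta is Bb, 1 if BB.
Bayes: P(Bb) = 2/3·1/8 / (2/3·1/8 + 1/3·1) = 1/5.

1/5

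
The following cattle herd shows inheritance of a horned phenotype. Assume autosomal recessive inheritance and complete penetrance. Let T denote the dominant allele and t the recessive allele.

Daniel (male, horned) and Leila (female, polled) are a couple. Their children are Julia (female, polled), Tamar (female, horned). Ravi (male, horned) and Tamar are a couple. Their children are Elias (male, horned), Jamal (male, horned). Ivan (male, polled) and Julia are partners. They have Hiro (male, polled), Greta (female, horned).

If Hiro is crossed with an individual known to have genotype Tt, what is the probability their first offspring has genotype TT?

1/3

Ivan is polled so carries T and passed t to Greta (tt), so Ivan is Tt.
Julia is polled so carries T and received t from Daniel (tt), so Julia is Tt.
Hiro is a polled offspring of Ivan (Tt) × Julia (Tt), whose cross gives 1/4 TT : 1/2 Tt : 1/4 tt; conditioning on being polled, Hiro is TT with probability 1/3, Tt with probability 2/3.
Summing over parental genotype combinations, P(offspring has genotype TT) = 1/3·1/2 + 2/3·1/4 = 1/3.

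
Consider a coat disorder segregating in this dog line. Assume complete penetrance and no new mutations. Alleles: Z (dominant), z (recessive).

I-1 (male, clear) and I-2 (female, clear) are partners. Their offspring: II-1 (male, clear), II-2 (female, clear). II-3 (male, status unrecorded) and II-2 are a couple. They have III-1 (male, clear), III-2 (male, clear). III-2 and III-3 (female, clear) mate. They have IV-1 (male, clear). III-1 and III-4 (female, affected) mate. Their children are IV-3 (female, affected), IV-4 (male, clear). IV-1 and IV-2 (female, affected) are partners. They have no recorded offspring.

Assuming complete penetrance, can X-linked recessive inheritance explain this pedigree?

Under X-linked recessive, IV-3 (affected, female) cannot arise from III-1 (clear) × III-4 (affected).

No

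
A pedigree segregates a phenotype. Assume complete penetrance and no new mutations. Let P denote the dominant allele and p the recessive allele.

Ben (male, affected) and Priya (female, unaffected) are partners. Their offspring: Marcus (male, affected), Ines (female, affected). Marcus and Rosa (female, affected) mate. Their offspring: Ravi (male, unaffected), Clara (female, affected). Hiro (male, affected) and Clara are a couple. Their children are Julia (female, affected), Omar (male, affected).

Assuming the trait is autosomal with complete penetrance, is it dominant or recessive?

dominant

Marcus and Rosa are both affected yet have an unaffected child Ravi. Under a recessive model two affected parents are homozygous and every child would be affected, so the trait cannot be recessive.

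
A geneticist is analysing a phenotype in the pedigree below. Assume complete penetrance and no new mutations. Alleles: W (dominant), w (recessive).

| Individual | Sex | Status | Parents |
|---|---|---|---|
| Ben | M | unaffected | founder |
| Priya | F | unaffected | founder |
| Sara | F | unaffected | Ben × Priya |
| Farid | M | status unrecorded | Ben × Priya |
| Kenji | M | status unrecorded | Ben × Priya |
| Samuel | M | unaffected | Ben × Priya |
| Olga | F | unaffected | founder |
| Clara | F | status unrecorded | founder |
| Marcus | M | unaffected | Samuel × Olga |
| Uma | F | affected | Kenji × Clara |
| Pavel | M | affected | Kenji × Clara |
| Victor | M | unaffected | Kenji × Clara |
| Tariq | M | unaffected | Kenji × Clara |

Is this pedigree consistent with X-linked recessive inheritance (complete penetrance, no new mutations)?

Yes

A consistent assignment under X-linked recessive exists: Ben X^W Y, Priya X^W X^w, Sara X^W X^W, Farid X^W Y, Kenji X^w Y, Samuel X^W Y, Olga X^W X^W, Clara X^W X^w, Marcus X^W Y, Uma X^w X^w, Pavel X^w Y, Victor X^W Y, Tariq X^W Y.
In this assignment every recorded phenotype matches its genotype and every non-founder's genotype is obtainable from its parents' genotypes, so the pedigree is consistent.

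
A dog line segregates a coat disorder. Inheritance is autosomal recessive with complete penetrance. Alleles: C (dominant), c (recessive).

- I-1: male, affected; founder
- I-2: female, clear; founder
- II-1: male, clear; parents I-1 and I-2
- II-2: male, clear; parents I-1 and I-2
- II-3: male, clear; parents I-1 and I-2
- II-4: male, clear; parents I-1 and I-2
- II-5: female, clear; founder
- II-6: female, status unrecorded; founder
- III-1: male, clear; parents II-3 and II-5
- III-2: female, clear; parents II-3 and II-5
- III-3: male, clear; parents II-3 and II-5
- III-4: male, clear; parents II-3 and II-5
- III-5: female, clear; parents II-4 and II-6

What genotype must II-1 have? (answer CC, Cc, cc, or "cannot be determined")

From phenotype alone, II-1 is CC or Cc.
II-1 is clear so carries C and received c from I-1 (cc), so II-1 is Cc.

Cc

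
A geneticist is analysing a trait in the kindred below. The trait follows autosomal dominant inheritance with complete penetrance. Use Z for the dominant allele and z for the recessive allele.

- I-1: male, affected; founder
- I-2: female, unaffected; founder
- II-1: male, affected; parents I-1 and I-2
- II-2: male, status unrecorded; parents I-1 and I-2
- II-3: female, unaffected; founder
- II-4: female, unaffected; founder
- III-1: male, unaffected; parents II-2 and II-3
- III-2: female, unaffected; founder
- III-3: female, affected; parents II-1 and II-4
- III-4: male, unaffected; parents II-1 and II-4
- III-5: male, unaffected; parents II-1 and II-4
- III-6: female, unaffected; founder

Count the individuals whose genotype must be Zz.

Obligate heterozygotes: II-1 is affected so carries Z and received z from I-2 (zz), so II-1 is Zz; III-3 is affected so carries Z and received z from II-4 (zz), so III-3 is Zz.
Every other individual is either homozygous by phenotype or has at least one consistent homozygous assignment, so the count is 2.

2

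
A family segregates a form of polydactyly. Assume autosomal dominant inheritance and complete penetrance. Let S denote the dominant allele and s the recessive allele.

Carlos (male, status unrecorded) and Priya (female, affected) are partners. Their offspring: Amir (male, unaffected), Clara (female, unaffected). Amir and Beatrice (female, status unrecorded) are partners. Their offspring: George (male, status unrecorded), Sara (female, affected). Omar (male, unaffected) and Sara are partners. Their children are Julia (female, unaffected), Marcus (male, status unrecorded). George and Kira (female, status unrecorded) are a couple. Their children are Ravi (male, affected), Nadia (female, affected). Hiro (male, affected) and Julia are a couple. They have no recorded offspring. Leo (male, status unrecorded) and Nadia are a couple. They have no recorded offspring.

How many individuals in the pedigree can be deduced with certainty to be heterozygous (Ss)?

2

Obligate heterozygotes: Priya is affected so carries S and passed s to Amir (ss), so Priya is Ss; Sara is affected so carries S and received s from Amir (ss), so Sara is Ss.
Every other individual is either homozygous by phenotype or has at least one consistent homozygous assignment, so the count is 2.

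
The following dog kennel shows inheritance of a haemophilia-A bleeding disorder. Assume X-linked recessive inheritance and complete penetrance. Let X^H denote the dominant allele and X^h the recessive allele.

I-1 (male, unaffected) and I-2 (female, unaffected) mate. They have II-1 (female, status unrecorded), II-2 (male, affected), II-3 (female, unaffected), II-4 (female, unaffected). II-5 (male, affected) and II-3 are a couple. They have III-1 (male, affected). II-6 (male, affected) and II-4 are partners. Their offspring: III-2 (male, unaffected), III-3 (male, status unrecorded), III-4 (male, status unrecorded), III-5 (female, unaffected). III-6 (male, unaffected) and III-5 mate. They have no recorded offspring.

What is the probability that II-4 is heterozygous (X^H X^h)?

I-1 is unaffected, so I-1 is X^H Y.
I-2 is unaffected so carries H and passed h to II-2 (X^h Y), so I-2 is X^H X^h.
Their cross gives offspring ratios 1/2 X^H X^H : 1/2 X^H X^h. Conditioning on II-4 being unaffected, P(X^H X^h) = 1/2 / 1 = 1/2 before taking II-4's own offspring into account.
II-6 is affected, so II-6 is X^h Y.
Now use II-4's offspring. Probability of each recorded status — unaffected son III-2: 1/2 if II-4 is X^H X^h, 1 if X^H X^H; unaffected daughter III-5: 1/2 if II-4 is X^H X^h, 1 if X^H X^H. (III-3, III-4: equally likely either way, so uninformative.)
Bayes: P(X^H X^h) = 1/2·1/4 / (1/2·1/4 + 1/2·1) = 1/5.

1/5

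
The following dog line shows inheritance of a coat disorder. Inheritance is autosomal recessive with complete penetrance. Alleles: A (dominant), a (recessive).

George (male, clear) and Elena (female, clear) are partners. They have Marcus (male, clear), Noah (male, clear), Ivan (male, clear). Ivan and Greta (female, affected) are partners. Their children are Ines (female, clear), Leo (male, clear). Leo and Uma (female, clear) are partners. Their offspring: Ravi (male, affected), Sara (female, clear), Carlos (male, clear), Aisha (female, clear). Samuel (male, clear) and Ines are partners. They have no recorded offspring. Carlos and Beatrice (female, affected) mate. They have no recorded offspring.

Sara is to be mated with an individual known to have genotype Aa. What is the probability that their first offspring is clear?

5/6

Leo is clear so carries A and received a from Greta (aa), so Leo is Aa.
Uma is clear so carries A and passed a to Ravi (aa), so Uma is Aa.
Sara is a clear offspring of Leo (Aa) × Uma (Aa), whose cross gives 1/4 AA : 1/2 Aa : 1/4 aa; conditioning on being clear, Sara is AA with probability 1/3, Aa with probability 2/3.
Summing over parental genotype combinations, P(offspring is clear) = 1/3·1 + 2/3·3/4 = 5/6.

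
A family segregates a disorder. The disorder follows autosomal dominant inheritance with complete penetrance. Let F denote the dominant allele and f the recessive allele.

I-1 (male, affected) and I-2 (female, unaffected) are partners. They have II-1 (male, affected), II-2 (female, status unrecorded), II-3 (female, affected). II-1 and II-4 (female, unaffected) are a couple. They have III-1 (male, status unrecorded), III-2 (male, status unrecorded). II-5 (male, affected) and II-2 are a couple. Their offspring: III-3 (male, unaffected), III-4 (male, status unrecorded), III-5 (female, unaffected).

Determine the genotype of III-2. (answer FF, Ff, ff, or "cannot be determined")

III-2's phenotype is unrecorded, and no parent or child forces a single allele at both positions; consistent genotype assignments exist with III-2 as Ff or ff.

cannot be determined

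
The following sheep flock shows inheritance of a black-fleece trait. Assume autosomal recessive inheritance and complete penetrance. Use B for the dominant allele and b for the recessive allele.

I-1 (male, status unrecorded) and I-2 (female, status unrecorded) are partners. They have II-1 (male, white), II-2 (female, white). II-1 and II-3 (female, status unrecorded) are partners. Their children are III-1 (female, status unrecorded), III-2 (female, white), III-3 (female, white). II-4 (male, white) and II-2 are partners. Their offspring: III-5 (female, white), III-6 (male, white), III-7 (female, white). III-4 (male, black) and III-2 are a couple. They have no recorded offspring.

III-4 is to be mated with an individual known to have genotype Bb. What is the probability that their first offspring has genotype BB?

III-4 is black, so III-4 is bb.
The cross gives 1/2 Bb : 1/2 bb, so P(offspring has genotype BB) = 0.

0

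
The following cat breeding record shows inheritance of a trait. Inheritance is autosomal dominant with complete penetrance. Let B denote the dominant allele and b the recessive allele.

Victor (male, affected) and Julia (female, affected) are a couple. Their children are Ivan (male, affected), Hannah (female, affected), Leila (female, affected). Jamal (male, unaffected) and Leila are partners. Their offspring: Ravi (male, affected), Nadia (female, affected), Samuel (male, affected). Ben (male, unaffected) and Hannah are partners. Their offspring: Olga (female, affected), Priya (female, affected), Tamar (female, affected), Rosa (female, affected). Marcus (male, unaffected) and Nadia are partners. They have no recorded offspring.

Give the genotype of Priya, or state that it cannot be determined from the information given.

Bb

From phenotype alone, Priya is BB or Bb.
Priya is affected so carries B and received b from Ben (bb), so Priya is Bb.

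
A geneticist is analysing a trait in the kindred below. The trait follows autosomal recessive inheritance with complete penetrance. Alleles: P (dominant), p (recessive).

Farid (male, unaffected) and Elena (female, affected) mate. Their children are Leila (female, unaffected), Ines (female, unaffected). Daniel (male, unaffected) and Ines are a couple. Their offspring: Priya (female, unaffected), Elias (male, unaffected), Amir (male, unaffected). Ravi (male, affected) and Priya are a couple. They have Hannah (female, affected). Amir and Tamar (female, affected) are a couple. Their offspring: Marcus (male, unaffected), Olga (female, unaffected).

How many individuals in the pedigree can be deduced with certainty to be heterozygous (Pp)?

5

Obligate heterozygotes: Leila is unaffected so carries P and received p from Elena (pp), so Leila is Pp; Ines is unaffected so carries P and received p from Elena (pp), so Ines is Pp; Priya is unaffected so carries P and passed p to Hannah (pp), so Priya is Pp; Marcus is unaffected so carries P and received p from Tamar (pp), so Marcus is Pp; Olga is unaffected so carries P and received p from Tamar (pp), so Olga is Pp.
Every other individual is either homozygous by phenotype or has at least one consistent homozygous assignment, so the count is 5.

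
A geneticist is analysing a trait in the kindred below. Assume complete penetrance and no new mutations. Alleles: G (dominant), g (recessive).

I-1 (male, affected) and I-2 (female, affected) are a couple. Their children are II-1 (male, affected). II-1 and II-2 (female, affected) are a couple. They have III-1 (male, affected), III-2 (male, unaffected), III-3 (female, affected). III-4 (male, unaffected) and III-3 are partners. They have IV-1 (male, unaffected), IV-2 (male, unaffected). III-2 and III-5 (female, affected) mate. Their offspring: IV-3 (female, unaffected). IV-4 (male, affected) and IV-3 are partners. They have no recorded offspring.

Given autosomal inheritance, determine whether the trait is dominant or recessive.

II-1 and II-2 are both affected yet have an unaffected child III-2. Under a recessive model two affected parents are homozygous and every child would be affected, so the trait cannot be recessive.

dominant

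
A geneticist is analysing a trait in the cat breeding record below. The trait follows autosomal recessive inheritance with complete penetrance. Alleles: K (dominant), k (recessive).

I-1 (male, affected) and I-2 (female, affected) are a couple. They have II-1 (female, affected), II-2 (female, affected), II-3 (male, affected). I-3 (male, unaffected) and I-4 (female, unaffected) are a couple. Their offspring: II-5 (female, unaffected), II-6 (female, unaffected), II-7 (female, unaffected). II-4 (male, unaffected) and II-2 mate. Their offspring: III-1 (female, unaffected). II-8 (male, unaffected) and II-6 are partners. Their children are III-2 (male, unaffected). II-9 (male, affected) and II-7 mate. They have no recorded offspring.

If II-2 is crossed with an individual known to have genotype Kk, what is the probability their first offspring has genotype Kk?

II-2 is affected, so II-2 is kk.
The cross gives 1/2 Kk : 1/2 kk, so P(offspring has genotype Kk) = 1/2.

1/2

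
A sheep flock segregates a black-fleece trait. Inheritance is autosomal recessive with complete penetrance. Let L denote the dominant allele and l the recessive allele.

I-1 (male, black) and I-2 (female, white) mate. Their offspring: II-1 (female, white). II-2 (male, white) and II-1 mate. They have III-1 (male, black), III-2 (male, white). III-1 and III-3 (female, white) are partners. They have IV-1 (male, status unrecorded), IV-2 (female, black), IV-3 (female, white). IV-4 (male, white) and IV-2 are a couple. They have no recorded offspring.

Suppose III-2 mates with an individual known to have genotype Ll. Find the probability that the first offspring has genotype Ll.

II-2 is white so carries L and passed l to III-1 (ll), so II-2 is Ll.
II-1 is white so carries L and received l from I-1 (ll), so II-1 is Ll.
III-2 is a white offspring of II-2 (Ll) × II-1 (Ll), whose cross gives 1/4 LL : 1/2 Ll : 1/4 ll; conditioning on being white, III-2 is LL with probability 1/3, Ll with probability 2/3.
Summing over parental genotype combinations, P(offspring has genotype Ll) = 1/3·1/2 + 2/3·1/2 = 1/2.

1/2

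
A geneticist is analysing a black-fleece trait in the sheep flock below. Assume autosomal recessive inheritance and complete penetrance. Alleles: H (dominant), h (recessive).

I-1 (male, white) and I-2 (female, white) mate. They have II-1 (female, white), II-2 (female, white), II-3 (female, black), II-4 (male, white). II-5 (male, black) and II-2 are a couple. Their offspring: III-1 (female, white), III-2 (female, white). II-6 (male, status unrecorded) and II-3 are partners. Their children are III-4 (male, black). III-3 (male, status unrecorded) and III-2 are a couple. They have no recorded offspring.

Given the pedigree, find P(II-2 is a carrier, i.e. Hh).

1/3

I-1 is white so carries H and passed h to II-3 (hh), so I-1 is Hh.
I-2 is white so carries H and passed h to II-3 (hh), so I-2 is Hh.
Their cross gives offspring ratios 1/4 HH : 1/2 Hh : 1/4 hh. Conditioning on II-2 being white, P(Hh) = 1/2 / 3/4 = 2/3 before taking II-2's own offspring into account.
II-5 is black, so II-5 is hh.
Now use II-2's offspring. Probability of each recorded status — white daughter III-1: 1/2 if II-2 is Hh, 1 if HH; white daughter III-2: 1/2 if II-2 is Hh, 1 if HH.
Bayes: P(Hh) = 2/3·1/4 / (2/3·1/4 + 1/3·1) = 1/3.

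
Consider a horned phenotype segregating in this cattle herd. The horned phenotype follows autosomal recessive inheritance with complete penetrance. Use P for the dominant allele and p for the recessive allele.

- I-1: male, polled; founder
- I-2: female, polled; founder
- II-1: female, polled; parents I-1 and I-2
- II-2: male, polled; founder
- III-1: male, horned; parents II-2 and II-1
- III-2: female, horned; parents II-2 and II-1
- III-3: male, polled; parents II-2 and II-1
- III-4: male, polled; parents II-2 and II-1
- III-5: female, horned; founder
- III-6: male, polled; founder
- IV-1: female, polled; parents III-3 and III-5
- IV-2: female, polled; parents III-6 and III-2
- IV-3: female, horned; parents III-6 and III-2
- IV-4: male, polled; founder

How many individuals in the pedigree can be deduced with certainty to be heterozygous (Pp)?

5

Obligate heterozygotes: II-1 is polled so carries P and passed p to III-1 (pp), so II-1 is Pp; II-2 is polled so carries P and passed p to III-1 (pp), so II-2 is Pp; III-6 is polled so carries P and passed p to IV-3 (pp), so III-6 is Pp; IV-1 is polled so carries P and received p from III-5 (pp), so IV-1 is Pp; IV-2 is polled so carries P and received p from III-2 (pp), so IV-2 is Pp.
Every other individual is either homozygous by phenotype or has at least one consistent homozygous assignment, so the count is 5.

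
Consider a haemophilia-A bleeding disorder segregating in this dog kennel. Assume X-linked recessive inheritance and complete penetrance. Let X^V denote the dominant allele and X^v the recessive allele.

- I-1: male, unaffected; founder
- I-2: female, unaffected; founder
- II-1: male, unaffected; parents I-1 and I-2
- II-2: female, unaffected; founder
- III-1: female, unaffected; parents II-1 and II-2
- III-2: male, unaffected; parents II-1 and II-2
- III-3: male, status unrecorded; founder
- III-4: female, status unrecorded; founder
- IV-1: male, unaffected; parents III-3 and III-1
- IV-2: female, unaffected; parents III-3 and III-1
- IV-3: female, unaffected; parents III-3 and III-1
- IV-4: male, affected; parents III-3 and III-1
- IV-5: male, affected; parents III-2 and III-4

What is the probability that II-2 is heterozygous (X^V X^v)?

II-2 is unaffected so carries V and passed v to III-1 (X^V X^v, whose V came from II-1), so II-2 is X^V X^v, giving P(X^V X^v) = 1.

1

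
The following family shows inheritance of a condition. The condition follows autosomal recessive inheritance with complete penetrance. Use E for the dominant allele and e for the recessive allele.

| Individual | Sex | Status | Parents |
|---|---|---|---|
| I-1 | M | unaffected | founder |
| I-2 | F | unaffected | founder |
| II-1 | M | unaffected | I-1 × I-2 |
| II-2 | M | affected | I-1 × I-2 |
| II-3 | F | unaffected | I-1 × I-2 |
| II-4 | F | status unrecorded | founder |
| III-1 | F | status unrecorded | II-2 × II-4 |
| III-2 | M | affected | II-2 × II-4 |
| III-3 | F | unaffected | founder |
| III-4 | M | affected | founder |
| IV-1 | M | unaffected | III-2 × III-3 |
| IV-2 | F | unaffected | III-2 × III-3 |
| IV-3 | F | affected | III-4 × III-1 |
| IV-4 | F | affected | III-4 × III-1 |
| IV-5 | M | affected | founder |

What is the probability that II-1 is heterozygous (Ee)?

2/3

I-1 is unaffected so carries E and passed e to II-2 (ee), so I-1 is Ee.
I-2 is unaffected so carries E and passed e to II-2 (ee), so I-2 is Ee.
Their cross gives offspring ratios 1/4 EE : 1/2 Ee : 1/4 ee. Conditioning on II-1 being unaffected, P(Ee) = 1/2 / 3/4 = 2/3.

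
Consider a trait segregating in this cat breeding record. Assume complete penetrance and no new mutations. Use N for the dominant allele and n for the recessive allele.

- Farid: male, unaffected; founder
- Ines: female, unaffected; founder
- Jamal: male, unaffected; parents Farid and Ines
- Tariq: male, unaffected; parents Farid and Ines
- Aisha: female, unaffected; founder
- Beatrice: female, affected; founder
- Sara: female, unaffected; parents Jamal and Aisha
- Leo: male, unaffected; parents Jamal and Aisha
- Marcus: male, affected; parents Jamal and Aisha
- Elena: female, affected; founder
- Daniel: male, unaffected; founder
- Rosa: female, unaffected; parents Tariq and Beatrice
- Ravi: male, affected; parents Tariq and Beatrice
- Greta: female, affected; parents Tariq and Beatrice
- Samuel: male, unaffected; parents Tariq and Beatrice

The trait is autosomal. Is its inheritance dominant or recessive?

recessive

Jamal and Aisha are both unaffected yet have an affected child Marcus. Under dominance, an affected child requires at least one affected parent, so the trait cannot be dominant.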